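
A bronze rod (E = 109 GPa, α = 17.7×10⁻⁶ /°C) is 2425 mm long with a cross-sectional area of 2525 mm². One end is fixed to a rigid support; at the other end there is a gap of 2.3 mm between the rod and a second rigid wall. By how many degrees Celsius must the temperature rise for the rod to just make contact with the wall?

ΔT ≈ 53.6 °C

The gap closes when αΔT L = 2.3 mm, since the rod is still unstressed at that instant.
ΔT = 2.3 / (17.7×10⁻⁶ × 2425) = 53.58 °C.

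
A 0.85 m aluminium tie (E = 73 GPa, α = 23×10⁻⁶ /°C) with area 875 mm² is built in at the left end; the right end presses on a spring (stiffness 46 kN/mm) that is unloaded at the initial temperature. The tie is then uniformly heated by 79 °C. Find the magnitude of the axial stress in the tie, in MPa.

If the spring were absent the tie would lengthen by αΔT L = 23×10⁻⁶ × 79 × 850 = 1.544 mm.
Let P be the compressive force at the spring. The tie shortens elastically by PL/(AE) and the spring compresses by P/k; together these equal δ_free.
P [ L/(AE) + 1/k ] = δ_free → P [ 850/(875×73×10³) + 1/(46×10³) ] = 1.544.
P = 1.544 / 3.505×10⁻⁵ = 44070 N.
σ = P/A = 44070/875 = 50.36 MPa.

σ ≈ 50.4 MPa (compressive)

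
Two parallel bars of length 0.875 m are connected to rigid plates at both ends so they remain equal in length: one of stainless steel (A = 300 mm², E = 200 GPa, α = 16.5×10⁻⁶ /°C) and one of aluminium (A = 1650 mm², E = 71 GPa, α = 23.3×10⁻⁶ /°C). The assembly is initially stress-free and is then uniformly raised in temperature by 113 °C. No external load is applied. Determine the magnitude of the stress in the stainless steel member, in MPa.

σ ≈ 102 MPa (tensile)

Equilibrium of a rigid end plate with no external load gives equal and opposite internal forces ±P in the two members. Since α_{aluminium} > α_{stainless steel}, heating drives the aluminium into compression and the stainless steel into tension.
Equating the net (thermal + elastic) strains gives |α₁ − α₂|·ΔT = P·[1/(A₁E₁) + 1/(A₂E₂)].
|α₁ − α₂|·ΔT = 6.8×10⁻⁶ × 113 = 0.0007684.
1/(A₁E₁) + 1/(A₂E₂) = 1/(300×200×10³) + 1/(1650×71×10³) = 2.52×10⁻⁸ N⁻¹.
So P = 0.0007684 / 2.52×10⁻⁸ = 30.49 kN.
σ_{stainless steel} = P/A₁ = 30490/300 = 101.6 MPa, tensile.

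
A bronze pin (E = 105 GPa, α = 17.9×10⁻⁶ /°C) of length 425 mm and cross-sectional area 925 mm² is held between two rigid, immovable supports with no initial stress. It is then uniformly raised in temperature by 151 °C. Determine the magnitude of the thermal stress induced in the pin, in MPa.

Because both ends are immovable the net strain is zero, and the suppressed thermal strain is αΔT = 17.9×10⁻⁶ × 151 = 2702.9×10⁻⁶.
The stress required to suppress this strain is σ = Eε = 105×10³ × 2702.9×10⁻⁶ = 283.8 MPa, compressive since the pin is trying to expand.

σ ≈ 284 MPa (compressive)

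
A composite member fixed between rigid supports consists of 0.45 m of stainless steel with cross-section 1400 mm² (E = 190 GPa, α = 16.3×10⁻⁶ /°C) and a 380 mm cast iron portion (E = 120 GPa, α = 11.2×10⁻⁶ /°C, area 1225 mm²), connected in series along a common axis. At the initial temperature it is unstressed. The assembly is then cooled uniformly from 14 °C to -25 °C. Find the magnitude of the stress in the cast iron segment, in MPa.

If the supports were absent, the total length change would be Σ αᵢΔT Lᵢ = 16.3×10⁻⁶×39×450 + 11.2×10⁻⁶×39×380 = 0.452 mm.
The rigid supports impose zero overall length change; the single axial force P common to all segments must satisfy P Σ Lᵢ/(AᵢEᵢ) = δ_free.
Σ Lᵢ/(AᵢEᵢ) = 450/(1400×190×10³) + 380/(1225×120×10³) = 4.277×10⁻⁶ mm/N.
P = 0.452 / 4.277×10⁻⁶ = 105700 N = 105.7 kN, tensile.
σ_{cast iron} = P / A = 105700 / 1225 = 86.28 MPa.

σ ≈ 86.3 MPa (tensile)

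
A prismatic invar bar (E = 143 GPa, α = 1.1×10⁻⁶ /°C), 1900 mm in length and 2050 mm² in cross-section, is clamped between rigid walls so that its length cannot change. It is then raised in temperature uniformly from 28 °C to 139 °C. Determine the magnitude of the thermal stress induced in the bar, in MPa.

σ ≈ 17.5 MPa (compressive)

With length fixed, the mechanical strain must cancel the thermal strain αΔT = 1.1×10⁻⁶ × 111 = 122.1×10⁻⁶.
The stress required to suppress this strain is σ = Eε = 143×10³ × 122.1×10⁻⁶ = 17.46 MPa, compressive since the bar is trying to expand.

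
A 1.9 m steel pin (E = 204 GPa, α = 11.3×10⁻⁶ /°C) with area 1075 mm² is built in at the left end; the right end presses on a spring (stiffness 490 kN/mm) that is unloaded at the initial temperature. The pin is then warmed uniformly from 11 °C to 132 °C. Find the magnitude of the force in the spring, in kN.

If the spring were absent the pin would lengthen by αΔT L = 11.3×10⁻⁶ × 121 × 1900 = 2.598 mm.
With a force P in the spring, the elastic change of the pin is PL/(AE) and that of the spring is P/k; compatibility requires their sum to equal δ_free.
P [ L/(AE) + 1/k ] = δ_free → P [ 1900/(1075×204×10³) + 1/(490×10³) ] = 2.598.
P = 2.598 / 1.07×10⁻⁵ = 242700 N.

P ≈ 243 kN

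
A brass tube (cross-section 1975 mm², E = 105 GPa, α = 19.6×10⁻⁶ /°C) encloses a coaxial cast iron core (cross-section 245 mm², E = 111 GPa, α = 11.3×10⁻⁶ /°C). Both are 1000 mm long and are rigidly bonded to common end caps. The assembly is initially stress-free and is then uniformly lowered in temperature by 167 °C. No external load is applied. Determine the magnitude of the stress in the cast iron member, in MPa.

Both members must finish at the same length. With the larger α, the brass tends to over-contract; the plates restrain it, putting the brass in tension and the cast iron in compression. With no external load the two internal forces are equal and opposite, magnitude P.
Setting the final lengths equal and cancelling L: (α₁ − α₂)ΔT = P/(A₁E₁) + P/(A₂E₂).
|α₁ − α₂|·ΔT = 8.3×10⁻⁶ × 167 = 0.001386.
1/(A₁E₁) + 1/(A₂E₂) = 1/(1975×105×10³) + 1/(245×111×10³) = 4.159×10⁻⁸ N⁻¹.
P = 0.001386 / 4.159×10⁻⁸ = 33320 N = 33.32 kN.
σ_{cast iron} = P/A₂ = 33320/245 = 136 MPa, compressive.

σ ≈ 136 MPa (compressive)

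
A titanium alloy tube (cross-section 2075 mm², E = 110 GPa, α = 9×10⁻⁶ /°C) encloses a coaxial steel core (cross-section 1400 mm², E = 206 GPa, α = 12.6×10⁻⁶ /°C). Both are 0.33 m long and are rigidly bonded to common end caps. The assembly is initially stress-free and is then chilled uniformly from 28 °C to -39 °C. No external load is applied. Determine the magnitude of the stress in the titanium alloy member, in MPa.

σ ≈ 14.8 MPa (compressive)

Both members must finish at the same length. With the larger α, the steel tends to over-contract; the plates restrain it, putting the steel in tension and the titanium alloy in compression. With no external load the two internal forces are equal and opposite, magnitude P.
Equating the net (thermal + elastic) strains gives |α₁ − α₂|·ΔT = P·[1/(A₁E₁) + 1/(A₂E₂)].
|α₁ − α₂|·ΔT = 3.6×10⁻⁶ × 67 = 0.0002412.
1/(A₁E₁) + 1/(A₂E₂) = 1/(2075×110×10³) + 1/(1400×206×10³) = 7.849×10⁻⁹ N⁻¹.
So P = 0.0002412 / 7.849×10⁻⁹ = 30.73 kN.
σ_{titanium alloy} = P/A₁ = 30730/2075 = 14.81 MPa, compressive.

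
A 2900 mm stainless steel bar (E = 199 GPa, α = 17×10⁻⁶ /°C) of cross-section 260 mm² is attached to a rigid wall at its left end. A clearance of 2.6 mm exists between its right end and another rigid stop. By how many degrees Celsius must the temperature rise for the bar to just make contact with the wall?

Contact occurs when the free expansion equals the gap: αΔT L = 2.6 mm.
So ΔT = g/(αL) = 2.6/(17×10⁻⁶ × 2900) = 52.74 °C.

ΔT ≈ 52.7 °C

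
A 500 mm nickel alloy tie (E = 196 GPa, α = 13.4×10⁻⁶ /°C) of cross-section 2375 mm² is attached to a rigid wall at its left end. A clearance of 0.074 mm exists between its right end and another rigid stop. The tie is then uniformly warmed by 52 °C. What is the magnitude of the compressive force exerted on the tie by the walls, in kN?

If the wall were absent the tie would grow by αΔT L = 13.4×10⁻⁶ × 52 × 500 = 0.3484 mm.
After closing the 0.074 mm clearance, 0.3484 − 0.074 = 0.2744 mm of expansion remains to be suppressed by the wall.
Compatibility: PL/(AE) = 0.2744 mm, so σ = P/A = E × (0.2744/500) = 107.6 MPa.
P = σA = 107.6 × 2375 = 255.5 kN.

P ≈ 255 kN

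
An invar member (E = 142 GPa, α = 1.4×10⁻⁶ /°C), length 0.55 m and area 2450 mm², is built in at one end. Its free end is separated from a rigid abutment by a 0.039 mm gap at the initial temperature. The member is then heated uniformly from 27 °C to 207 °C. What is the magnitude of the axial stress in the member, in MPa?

Unrestrained expansion: δ_free = αΔT L = 1.4×10⁻⁶ × 180 × 550 = 0.1386 mm.
The gap closes (δ_free > 0.039 mm) and the wall then resists a further 0.1386 − 0.039 = 0.0996 mm of expansion.
Compatibility: PL/(AE) = 0.0996 mm, so σ = P/A = E × (0.0996/550) = 25.71 MPa.

σ ≈ 25.7 MPa (compressive)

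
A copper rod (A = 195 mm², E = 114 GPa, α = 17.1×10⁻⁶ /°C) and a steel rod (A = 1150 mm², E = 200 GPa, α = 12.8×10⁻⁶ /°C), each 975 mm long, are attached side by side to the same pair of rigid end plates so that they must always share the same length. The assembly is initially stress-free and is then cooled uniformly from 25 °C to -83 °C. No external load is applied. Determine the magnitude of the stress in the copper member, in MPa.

σ ≈ 48.3 MPa (tensile)

Both members must finish at the same length. With the larger α, the copper tends to over-contract; the plates restrain it, putting the copper in tension and the steel in compression. With no external load the two internal forces are equal and opposite, magnitude P.
Setting the final lengths equal and cancelling L: (α₁ − α₂)ΔT = P/(A₁E₁) + P/(A₂E₂).
|α₁ − α₂|·ΔT = 4.3×10⁻⁶ × 108 = 0.0004644.
1/(A₁E₁) + 1/(A₂E₂) = 1/(195×114×10³) + 1/(1150×200×10³) = 4.933×10⁻⁸ N⁻¹.
So P = 0.0004644 / 4.933×10⁻⁸ = 9.414 kN.
σ_{copper} = P/A₁ = 9414/195 = 48.28 MPa, tensile.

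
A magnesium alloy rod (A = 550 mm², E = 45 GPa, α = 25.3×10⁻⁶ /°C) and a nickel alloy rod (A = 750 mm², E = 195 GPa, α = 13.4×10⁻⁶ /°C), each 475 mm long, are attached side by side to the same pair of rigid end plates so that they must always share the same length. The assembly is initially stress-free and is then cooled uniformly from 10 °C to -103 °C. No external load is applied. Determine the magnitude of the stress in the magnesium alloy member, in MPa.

The magnesium alloy has the larger α, so on cooling it would change length more than the nickel alloy if both were free. The rigid plates force a common final length, so the magnesium alloy is put into tension and the nickel alloy into compression, with equal and opposite forces P (no external load).
Setting the final lengths equal and cancelling L: (α₁ − α₂)ΔT = P/(A₁E₁) + P/(A₂E₂).
|α₁ − α₂|·ΔT = 11.9×10⁻⁶ × 113 = 0.001345.
1/(A₁E₁) + 1/(A₂E₂) = 1/(550×45×10³) + 1/(750×195×10³) = 4.724×10⁻⁸ N⁻¹.
So P = 0.001345 / 4.724×10⁻⁸ = 28.46 kN.
σ_{magnesium alloy} = P/A₁ = 28460/550 = 51.75 MPa, tensile.

σ ≈ 51.8 MPa (tensile)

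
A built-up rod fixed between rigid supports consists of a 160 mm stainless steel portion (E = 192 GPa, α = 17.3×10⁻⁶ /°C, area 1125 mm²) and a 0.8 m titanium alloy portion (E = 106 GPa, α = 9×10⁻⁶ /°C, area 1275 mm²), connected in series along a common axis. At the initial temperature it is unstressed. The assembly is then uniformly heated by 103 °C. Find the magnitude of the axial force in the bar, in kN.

P ≈ 154 kN (compressive)

Free thermal expansion of the whole bar: Σ αᵢΔT Lᵢ = 17.3×10⁻⁶×103×160 + 9×10⁻⁶×103×800 = 1.027 mm.
The rigid supports impose zero overall length change; the single axial force P common to all segments must satisfy P Σ Lᵢ/(AᵢEᵢ) = δ_free.
The series flexibility is Σ Lᵢ/(AᵢEᵢ) = 160/(1125×192×10³) + 800/(1275×106×10³) = 6.66×10⁻⁶ mm/N.
Hence P = δ_free / Σ(L/AE) = 1.027/6.66×10⁻⁶ = 154.2 kN (compressive).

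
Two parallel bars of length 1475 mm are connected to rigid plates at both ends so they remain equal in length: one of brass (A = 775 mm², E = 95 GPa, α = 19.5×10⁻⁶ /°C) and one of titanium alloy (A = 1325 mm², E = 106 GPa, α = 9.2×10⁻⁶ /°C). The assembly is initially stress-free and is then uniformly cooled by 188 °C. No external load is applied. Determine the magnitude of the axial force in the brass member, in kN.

The brass has the larger α, so on cooling it would change length more than the titanium alloy if both were free. The rigid plates force a common final length, so the brass is put into tension and the titanium alloy into compression, with equal and opposite forces P (no external load).
Compatibility of the two members (thermal + elastic change equal): (α₁ − α₂)ΔT = P·[1/(A₁E₁) + 1/(A₂E₂)].
|α₁ − α₂|·ΔT = 10.3×10⁻⁶ × 188 = 0.001936.
1/(A₁E₁) + 1/(A₂E₂) = 1/(775×95×10³) + 1/(1325×106×10³) = 2.07×10⁻⁸ N⁻¹.
So P = 0.001936 / 2.07×10⁻⁸ = 93.54 kN.

P ≈ 93.5 kN (tensile in the brass)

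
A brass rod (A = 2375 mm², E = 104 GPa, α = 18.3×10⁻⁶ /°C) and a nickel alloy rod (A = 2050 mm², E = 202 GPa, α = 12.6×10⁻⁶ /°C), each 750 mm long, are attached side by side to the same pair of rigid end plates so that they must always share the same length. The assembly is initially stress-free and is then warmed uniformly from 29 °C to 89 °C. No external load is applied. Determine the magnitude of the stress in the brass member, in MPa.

σ ≈ 22.3 MPa (compressive)

Equilibrium of a rigid end plate with no external load gives equal and opposite internal forces ±P in the two members. Since α_{brass} > α_{nickel alloy}, heating drives the brass into compression and the nickel alloy into tension.
Compatibility of the two members (thermal + elastic change equal): (α₁ − α₂)ΔT = P·[1/(A₁E₁) + 1/(A₂E₂)].
|α₁ − α₂|·ΔT = 5.7×10⁻⁶ × 60 = 0.000342.
1/(A₁E₁) + 1/(A₂E₂) = 1/(2375×104×10³) + 1/(2050×202×10³) = 6.463×10⁻⁹ N⁻¹.
P = 0.000342 / 6.463×10⁻⁹ = 52910 N = 52.91 kN.
σ_{brass} = P/A₁ = 52910/2375 = 22.28 MPa, compressive.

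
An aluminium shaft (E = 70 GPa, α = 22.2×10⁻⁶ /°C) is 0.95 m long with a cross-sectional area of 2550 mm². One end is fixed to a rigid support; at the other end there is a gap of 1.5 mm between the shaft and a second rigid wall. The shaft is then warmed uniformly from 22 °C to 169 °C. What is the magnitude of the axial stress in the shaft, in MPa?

σ ≈ 118 MPa (compressive)

Unrestrained expansion: δ_free = αΔT L = 22.2×10⁻⁶ × 147 × 950 = 3.1 mm.
After closing the 1.5 mm clearance, 3.1 − 1.5 = 1.6 mm of expansion remains to be suppressed by the wall.
Compatibility: PL/(AE) = 1.6 mm, so σ = P/A = E × (1.6/950) = 117.9 MPa.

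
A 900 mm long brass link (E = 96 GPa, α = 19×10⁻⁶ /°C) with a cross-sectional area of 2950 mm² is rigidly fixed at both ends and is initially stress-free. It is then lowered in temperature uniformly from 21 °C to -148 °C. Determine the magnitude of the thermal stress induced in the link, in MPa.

Because both ends are immovable the net strain is zero, and the suppressed thermal strain is αΔT = 19×10⁻⁶ × 169 = 3211×10⁻⁶.
σ = EαΔT = 96×10³ × 19×10⁻⁶ × 169 = 308.3 MPa (tensile; the link is trying to contract).

σ ≈ 308 MPa (tensile)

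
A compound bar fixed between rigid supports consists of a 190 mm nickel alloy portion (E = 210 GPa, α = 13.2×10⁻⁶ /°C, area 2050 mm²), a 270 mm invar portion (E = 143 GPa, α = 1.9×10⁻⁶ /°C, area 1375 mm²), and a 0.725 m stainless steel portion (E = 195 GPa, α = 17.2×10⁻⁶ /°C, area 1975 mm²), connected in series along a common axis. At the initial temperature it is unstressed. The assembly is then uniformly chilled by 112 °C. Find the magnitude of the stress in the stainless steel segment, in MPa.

Free thermal contraction of the whole bar: Σ αᵢΔT Lᵢ = 13.2×10⁻⁶×112×190 + 1.9×10⁻⁶×112×270 + 17.2×10⁻⁶×112×725 = 1.735 mm.
The walls prevent any net length change, so an axial force P (same in every segment) develops. Compatibility: P · Σ Lᵢ/(AᵢEᵢ) = δ_free.
Σ Lᵢ/(AᵢEᵢ) = 190/(2050×210×10³) + 270/(1375×143×10³) + 725/(1975×195×10³) = 3.697×10⁻⁶ mm/N.
So P = 1.735 / 3.697×10⁻⁶ = 469.3 kN, tensile.
σ_{stainless steel} = P / A = 469300 / 1975 = 237.6 MPa.

σ ≈ 238 MPa (tensile)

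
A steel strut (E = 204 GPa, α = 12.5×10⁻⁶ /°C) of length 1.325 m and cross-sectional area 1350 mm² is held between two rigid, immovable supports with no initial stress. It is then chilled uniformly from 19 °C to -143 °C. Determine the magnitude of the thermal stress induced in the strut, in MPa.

σ ≈ 413 MPa (tensile)

Because both ends are immovable the net strain is zero, and the suppressed thermal strain is αΔT = 12.5×10⁻⁶ × 162 = 2025×10⁻⁶.
The stress required to suppress this strain is σ = Eε = 204×10³ × 2025×10⁻⁶ = 413.1 MPa, tensile since the strut is trying to contract.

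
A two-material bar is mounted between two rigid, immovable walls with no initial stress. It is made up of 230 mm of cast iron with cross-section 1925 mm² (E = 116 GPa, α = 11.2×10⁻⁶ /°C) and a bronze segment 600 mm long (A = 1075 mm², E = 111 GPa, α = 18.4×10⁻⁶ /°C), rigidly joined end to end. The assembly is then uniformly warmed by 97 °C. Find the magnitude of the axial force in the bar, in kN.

Free thermal expansion of the whole bar: Σ αᵢΔT Lᵢ = 11.2×10⁻⁶×97×230 + 18.4×10⁻⁶×97×600 = 1.321 mm.
Since the ends are fixed, an axial force P builds up, equal in every segment, with P · Σ Lᵢ/(AᵢEᵢ) = δ_free.
Σ Lᵢ/(AᵢEᵢ) = 230/(1925×116×10³) + 600/(1075×111×10³) = 6.058×10⁻⁶ mm/N.
P = 1.321 / 6.058×10⁻⁶ = 218000 N = 218 kN, compressive.

P ≈ 218 kN (compressive)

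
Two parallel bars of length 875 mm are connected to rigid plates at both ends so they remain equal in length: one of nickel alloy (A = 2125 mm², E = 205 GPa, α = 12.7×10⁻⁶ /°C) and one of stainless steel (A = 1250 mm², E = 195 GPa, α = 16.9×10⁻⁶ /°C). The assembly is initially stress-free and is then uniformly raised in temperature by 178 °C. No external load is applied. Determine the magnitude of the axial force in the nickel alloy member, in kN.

Equilibrium of a rigid end plate with no external load gives equal and opposite internal forces ±P in the two members. Since α_{stainless steel} > α_{nickel alloy}, heating drives the stainless steel into compression and the nickel alloy into tension.
Compatibility of the two members (thermal + elastic change equal): (α₁ − α₂)ΔT = P·[1/(A₁E₁) + 1/(A₂E₂)].
|α₁ − α₂|·ΔT = 4.2×10⁻⁶ × 178 = 0.0007476.
1/(A₁E₁) + 1/(A₂E₂) = 1/(2125×205×10³) + 1/(1250×195×10³) = 6.398×10⁻⁹ N⁻¹.
So P = 0.0007476 / 6.398×10⁻⁹ = 116.8 kN.

P ≈ 117 kN (tensile in the nickel alloy)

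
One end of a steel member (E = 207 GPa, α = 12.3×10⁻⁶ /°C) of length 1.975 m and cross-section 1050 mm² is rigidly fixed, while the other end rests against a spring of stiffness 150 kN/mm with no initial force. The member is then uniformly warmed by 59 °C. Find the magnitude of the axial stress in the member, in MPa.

σ ≈ 86.6 MPa (compressive)

The unrestrained thermal change is αΔT L = 12.3×10⁻⁶ × 59 × 1975 = 1.433 mm.
With a force P in the spring, the elastic change of the member is PL/(AE) and that of the spring is P/k; compatibility requires their sum to equal δ_free.
So P = δ_free / [L/(AE) + 1/k] = 1.433 / [ 1975/(1050×207×10³) + 1/(150×10³) ].
P = 1.433 / 1.575×10⁻⁵ = 90980 N.
σ = P/A = 90980/1050 = 86.65 MPa.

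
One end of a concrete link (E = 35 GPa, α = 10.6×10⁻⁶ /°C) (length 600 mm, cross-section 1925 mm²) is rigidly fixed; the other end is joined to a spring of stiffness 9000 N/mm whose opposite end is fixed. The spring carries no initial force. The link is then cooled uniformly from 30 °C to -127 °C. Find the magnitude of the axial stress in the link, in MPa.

σ ≈ 4.32 MPa (tensile)

Free thermal contraction: δ_free = αΔT L = 10.6×10⁻⁶ × 157 × 600 = 0.9985 mm.
With a force P in the spring, the elastic change of the link is PL/(AE) and that of the spring is P/k; compatibility requires their sum to equal δ_free.
P [ L/(AE) + 1/k ] = δ_free → P [ 600/(1925×35×10³) + 1/(9000) ] = 0.9985.
P = 0.9985 / 0.00012 = 8320 N.
σ = P/A = 8320/1925 = 4.322 MPa.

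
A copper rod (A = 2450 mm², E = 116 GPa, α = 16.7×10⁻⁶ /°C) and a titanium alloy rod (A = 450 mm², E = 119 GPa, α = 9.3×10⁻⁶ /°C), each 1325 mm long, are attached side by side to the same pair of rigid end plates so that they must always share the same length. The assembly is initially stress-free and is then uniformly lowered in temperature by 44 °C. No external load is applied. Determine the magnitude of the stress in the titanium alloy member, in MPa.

σ ≈ 32.6 MPa (compressive)

Equilibrium of a rigid end plate with no external load gives equal and opposite internal forces ±P in the two members. Since α_{copper} > α_{titanium alloy}, cooling drives the copper into tension and the titanium alloy into compression.
Equating the net (thermal + elastic) strains gives |α₁ − α₂|·ΔT = P·[1/(A₁E₁) + 1/(A₂E₂)].
|α₁ − α₂|·ΔT = 7.4×10⁻⁶ × 44 = 0.0003256.
1/(A₁E₁) + 1/(A₂E₂) = 1/(2450×116×10³) + 1/(450×119×10³) = 2.219×10⁻⁸ N⁻¹.
P = 0.0003256 / 2.219×10⁻⁸ = 14670 N = 14.67 kN.
σ_{titanium alloy} = P/A₂ = 14670/450 = 32.6 MPa, compressive.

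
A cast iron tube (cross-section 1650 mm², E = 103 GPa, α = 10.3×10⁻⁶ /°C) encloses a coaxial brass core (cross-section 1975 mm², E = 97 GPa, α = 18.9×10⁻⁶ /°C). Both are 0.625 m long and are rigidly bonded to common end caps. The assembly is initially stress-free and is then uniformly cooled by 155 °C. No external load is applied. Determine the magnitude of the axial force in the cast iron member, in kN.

Equilibrium of a rigid end plate with no external load gives equal and opposite internal forces ±P in the two members. Since α_{brass} > α_{cast iron}, cooling drives the brass into tension and the cast iron into compression.
Compatibility of the two members (thermal + elastic change equal): (α₁ − α₂)ΔT = P·[1/(A₁E₁) + 1/(A₂E₂)].
|α₁ − α₂|·ΔT = 8.6×10⁻⁶ × 155 = 0.001333.
1/(A₁E₁) + 1/(A₂E₂) = 1/(1650×103×10³) + 1/(1975×97×10³) = 1.11×10⁻⁸ N⁻¹.
So P = 0.001333 / 1.11×10⁻⁸ = 120 kN.

P ≈ 120 kN (compressive in the cast iron)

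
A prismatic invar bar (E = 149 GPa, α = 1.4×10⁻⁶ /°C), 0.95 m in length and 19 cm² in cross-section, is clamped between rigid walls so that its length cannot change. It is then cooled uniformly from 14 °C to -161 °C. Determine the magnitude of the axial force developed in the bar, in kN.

With zero net strain, σ = E·αΔT = 149 GPa × 1.4×10⁻⁶ × 175 = 36.5 MPa.
Then P = σA = 36.5 × 1900 mm² = 69.36 kN, tensile.

P ≈ 69.4 kN (tensile)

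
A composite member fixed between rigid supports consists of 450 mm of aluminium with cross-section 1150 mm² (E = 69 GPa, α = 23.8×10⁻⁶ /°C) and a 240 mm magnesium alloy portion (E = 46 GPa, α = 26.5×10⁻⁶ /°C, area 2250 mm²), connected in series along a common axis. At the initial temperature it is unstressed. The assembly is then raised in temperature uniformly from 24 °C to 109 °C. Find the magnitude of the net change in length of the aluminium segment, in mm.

Free thermal expansion of the whole bar: Σ αᵢΔT Lᵢ = 23.8×10⁻⁶×85×450 + 26.5×10⁻⁶×85×240 = 1.451 mm.
The rigid supports impose zero overall length change; the single axial force P common to all segments must satisfy P Σ Lᵢ/(AᵢEᵢ) = δ_free.
Σ Lᵢ/(AᵢEᵢ) = 450/(1150×69×10³) + 240/(2250×46×10³) = 7.99×10⁻⁶ mm/N.
So P = 1.451 / 7.99×10⁻⁶ = 181.6 kN, compressive.
For the aluminium segment, free thermal change = 23.8×10⁻⁶×85×450 = 0.9103 mm and elastic change from P = 181600×450/(1150×69×10³) = 1.03 mm; these oppose, so the net change is 0.12 mm (segment shortens).

|ΔL| ≈ 0.12 mm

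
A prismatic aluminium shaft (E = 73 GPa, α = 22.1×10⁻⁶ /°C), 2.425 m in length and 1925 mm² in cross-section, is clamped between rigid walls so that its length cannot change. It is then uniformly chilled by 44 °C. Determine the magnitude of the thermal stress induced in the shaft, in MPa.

Because both ends are immovable the net strain is zero, and the suppressed thermal strain is αΔT = 22.1×10⁻⁶ × 44 = 972.4×10⁻⁶.
The stress required to suppress this strain is σ = Eε = 73×10³ × 972.4×10⁻⁶ = 70.99 MPa, tensile since the shaft is trying to contract.

σ ≈ 71 MPa (tensile)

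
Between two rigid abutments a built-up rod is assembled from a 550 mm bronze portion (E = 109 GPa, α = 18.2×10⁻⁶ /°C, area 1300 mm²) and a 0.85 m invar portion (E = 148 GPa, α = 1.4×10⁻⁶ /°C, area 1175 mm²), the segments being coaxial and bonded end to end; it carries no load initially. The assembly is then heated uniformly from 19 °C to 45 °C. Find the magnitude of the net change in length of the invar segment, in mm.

|ΔL| ≈ 0.131 mm

If the supports were absent, the total length change would be Σ αᵢΔT Lᵢ = 18.2×10⁻⁶×26×550 + 1.4×10⁻⁶×26×850 = 0.2912 mm.
Since the ends are fixed, an axial force P builds up, equal in every segment, with P · Σ Lᵢ/(AᵢEᵢ) = δ_free.
Σ Lᵢ/(AᵢEᵢ) = 550/(1300×109×10³) + 850/(1175×148×10³) = 8.769×10⁻⁶ mm/N.
P = 0.2912 / 8.769×10⁻⁶ = 33210 N = 33.21 kN, compressive.
For the invar segment, free thermal change = 1.4×10⁻⁶×26×850 = 0.03094 mm and elastic change from P = 33210×850/(1175×148×10³) = 0.1623 mm; these oppose, so the net change is 0.131 mm (segment shortens).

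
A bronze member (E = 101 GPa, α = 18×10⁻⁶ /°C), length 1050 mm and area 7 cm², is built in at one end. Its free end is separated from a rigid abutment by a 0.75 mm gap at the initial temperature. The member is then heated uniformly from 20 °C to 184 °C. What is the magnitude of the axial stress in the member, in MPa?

σ ≈ 226 MPa (compressive)

Unrestrained expansion: δ_free = αΔT L = 18×10⁻⁶ × 164 × 1050 = 3.1 mm.
This exceeds the 0.75 mm gap, so the wall pushes back. The portion of expansion that must be recovered elastically is δ_free − gap = 3.1 − 0.75 = 2.35 mm.
That suppressed elongation corresponds to σ = E·Δ/L = 101×10³ × 2.35/1050 = 226 MPa.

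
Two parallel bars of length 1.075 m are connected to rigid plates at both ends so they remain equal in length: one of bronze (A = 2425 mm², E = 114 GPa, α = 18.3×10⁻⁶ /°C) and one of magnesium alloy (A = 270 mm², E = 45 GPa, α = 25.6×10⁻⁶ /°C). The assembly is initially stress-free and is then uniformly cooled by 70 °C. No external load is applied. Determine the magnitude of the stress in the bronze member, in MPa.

σ ≈ 2.45 MPa (compressive)

Both members must finish at the same length. With the larger α, the magnesium alloy tends to over-contract; the plates restrain it, putting the magnesium alloy in tension and the bronze in compression. With no external load the two internal forces are equal and opposite, magnitude P.
Equating the net (thermal + elastic) strains gives |α₁ − α₂|·ΔT = P·[1/(A₁E₁) + 1/(A₂E₂)].
|α₁ − α₂|·ΔT = 7.3×10⁻⁶ × 70 = 0.000511.
1/(A₁E₁) + 1/(A₂E₂) = 1/(2425×114×10³) + 1/(270×45×10³) = 8.592×10⁻⁸ N⁻¹.
P = 0.000511 / 8.592×10⁻⁸ = 5947 N = 5.947 kN.
σ_{bronze} = P/A₁ = 5947/2425 = 2.452 MPa, compressive.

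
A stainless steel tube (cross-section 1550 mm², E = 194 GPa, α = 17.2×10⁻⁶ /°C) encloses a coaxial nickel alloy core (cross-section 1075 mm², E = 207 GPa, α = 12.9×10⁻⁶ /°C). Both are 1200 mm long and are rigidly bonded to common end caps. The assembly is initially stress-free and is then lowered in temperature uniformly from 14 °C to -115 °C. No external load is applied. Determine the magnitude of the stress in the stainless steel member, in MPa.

σ ≈ 45.8 MPa (tensile)

Both members must finish at the same length. With the larger α, the stainless steel tends to over-contract; the plates restrain it, putting the stainless steel in tension and the nickel alloy in compression. With no external load the two internal forces are equal and opposite, magnitude P.
Compatibility of the two members (thermal + elastic change equal): (α₁ − α₂)ΔT = P·[1/(A₁E₁) + 1/(A₂E₂)].
|α₁ − α₂|·ΔT = 4.3×10⁻⁶ × 129 = 0.0005547.
1/(A₁E₁) + 1/(A₂E₂) = 1/(1550×194×10³) + 1/(1075×207×10³) = 7.819×10⁻⁹ N⁻¹.
P = 0.0005547 / 7.819×10⁻⁹ = 70940 N = 70.94 kN.
σ_{stainless steel} = P/A₁ = 70940/1550 = 45.77 MPa, tensile.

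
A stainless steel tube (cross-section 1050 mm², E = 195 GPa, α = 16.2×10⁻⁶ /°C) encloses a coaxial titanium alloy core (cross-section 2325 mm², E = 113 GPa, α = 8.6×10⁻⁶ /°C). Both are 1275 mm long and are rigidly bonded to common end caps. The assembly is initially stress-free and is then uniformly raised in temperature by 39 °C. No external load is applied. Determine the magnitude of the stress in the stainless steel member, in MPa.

σ ≈ 32.5 MPa (compressive)

Both members must finish at the same length. With the larger α, the stainless steel tends to over-expand; the plates restrain it, putting the stainless steel in compression and the titanium alloy in tension. With no external load the two internal forces are equal and opposite, magnitude P.
Equating the net (thermal + elastic) strains gives |α₁ − α₂|·ΔT = P·[1/(A₁E₁) + 1/(A₂E₂)].
|α₁ − α₂|·ΔT = 7.6×10⁻⁶ × 39 = 0.0002964.
1/(A₁E₁) + 1/(A₂E₂) = 1/(1050×195×10³) + 1/(2325×113×10³) = 8.69×10⁻⁹ N⁻¹.
So P = 0.0002964 / 8.69×10⁻⁹ = 34.11 kN.
σ_{stainless steel} = P/A₁ = 34110/1050 = 32.48 MPa, compressive.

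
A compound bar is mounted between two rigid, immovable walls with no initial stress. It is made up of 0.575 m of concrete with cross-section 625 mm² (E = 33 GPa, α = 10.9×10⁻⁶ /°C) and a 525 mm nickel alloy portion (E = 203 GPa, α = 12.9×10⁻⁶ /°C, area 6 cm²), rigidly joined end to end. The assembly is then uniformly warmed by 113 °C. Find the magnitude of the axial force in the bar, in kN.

P ≈ 45.8 kN (compressive)

Free thermal expansion of the whole bar: Σ αᵢΔT Lᵢ = 10.9×10⁻⁶×113×575 + 12.9×10⁻⁶×113×525 = 1.474 mm.
Since the ends are fixed, an axial force P builds up, equal in every segment, with P · Σ Lᵢ/(AᵢEᵢ) = δ_free.
The series flexibility is Σ Lᵢ/(AᵢEᵢ) = 575/(625×33×10³) + 525/(600×203×10³) = 3.219×10⁻⁵ mm/N.
Hence P = δ_free / Σ(L/AE) = 1.474/3.219×10⁻⁵ = 45.78 kN (compressive).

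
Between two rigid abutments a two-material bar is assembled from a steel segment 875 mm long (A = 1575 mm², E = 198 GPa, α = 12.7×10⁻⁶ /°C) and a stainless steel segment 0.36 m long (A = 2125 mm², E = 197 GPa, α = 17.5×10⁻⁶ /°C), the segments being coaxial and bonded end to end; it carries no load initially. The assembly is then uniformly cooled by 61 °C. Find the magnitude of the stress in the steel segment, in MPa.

σ ≈ 184 MPa (tensile)

If the supports were absent, the total length change would be Σ αᵢΔT Lᵢ = 12.7×10⁻⁶×61×875 + 17.5×10⁻⁶×61×360 = 1.062 mm.
The rigid supports impose zero overall length change; the single axial force P common to all segments must satisfy P Σ Lᵢ/(AᵢEᵢ) = δ_free.
Σ Lᵢ/(AᵢEᵢ) = 875/(1575×198×10³) + 360/(2125×197×10³) = 3.666×10⁻⁶ mm/N.
Hence P = δ_free / Σ(L/AE) = 1.062/3.666×10⁻⁶ = 289.7 kN (tensile).
σ_{steel} = P / A = 289700 / 1575 = 184 MPa.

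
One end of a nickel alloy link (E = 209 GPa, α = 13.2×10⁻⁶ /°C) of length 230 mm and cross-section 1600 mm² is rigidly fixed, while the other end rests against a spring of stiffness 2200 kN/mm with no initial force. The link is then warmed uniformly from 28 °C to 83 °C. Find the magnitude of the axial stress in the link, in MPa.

σ ≈ 91.4 MPa (compressive)

If the spring were absent the link would lengthen by αΔT L = 13.2×10⁻⁶ × 55 × 230 = 0.167 mm.
Let P be the compressive force at the spring. The link shortens elastically by PL/(AE) and the spring compresses by P/k; together these equal δ_free.
P [ L/(AE) + 1/k ] = δ_free → P [ 230/(1600×209×10³) + 1/(2200×10³) ] = 0.167.
P = 0.167 / 1.142×10⁻⁶ = 146200 N.
σ = P/A = 146200/1600 = 91.36 MPa.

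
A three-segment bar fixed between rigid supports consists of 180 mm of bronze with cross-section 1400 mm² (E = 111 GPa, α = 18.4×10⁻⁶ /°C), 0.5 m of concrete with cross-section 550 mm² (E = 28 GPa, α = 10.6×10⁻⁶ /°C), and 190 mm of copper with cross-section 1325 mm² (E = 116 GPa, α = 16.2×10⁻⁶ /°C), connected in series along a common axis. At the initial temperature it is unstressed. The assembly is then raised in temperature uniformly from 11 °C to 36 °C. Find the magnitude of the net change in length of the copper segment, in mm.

With the walls removed the bar would change length by δ_free = Σ αᵢΔT Lᵢ = 18.4×10⁻⁶×25×180 + 10.6×10⁻⁶×25×500 + 16.2×10⁻⁶×25×190 = 0.2922 mm.
Since the ends are fixed, an axial force P builds up, equal in every segment, with P · Σ Lᵢ/(AᵢEᵢ) = δ_free.
Σ Lᵢ/(AᵢEᵢ) = 180/(1400×111×10³) + 500/(550×28×10³) + 190/(1325×116×10³) = 3.486×10⁻⁵ mm/N.
So P = 0.2922 / 3.486×10⁻⁵ = 8.383 kN, compressive.
For the copper segment, free thermal change = 16.2×10⁻⁶×25×190 = 0.07695 mm and elastic change from P = 8383×190/(1325×116×10³) = 0.01036 mm; these oppose, so the net change is 0.0666 mm (segment lengthens).

|ΔL| ≈ 0.0666 mm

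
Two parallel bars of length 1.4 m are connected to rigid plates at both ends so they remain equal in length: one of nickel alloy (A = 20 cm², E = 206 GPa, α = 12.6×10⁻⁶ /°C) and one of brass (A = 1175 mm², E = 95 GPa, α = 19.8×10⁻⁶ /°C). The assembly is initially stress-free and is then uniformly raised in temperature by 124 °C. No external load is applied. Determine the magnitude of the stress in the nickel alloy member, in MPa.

Equilibrium of a rigid end plate with no external load gives equal and opposite internal forces ±P in the two members. Since α_{brass} > α_{nickel alloy}, heating drives the brass into compression and the nickel alloy into tension.
Compatibility of the two members (thermal + elastic change equal): (α₁ − α₂)ΔT = P·[1/(A₁E₁) + 1/(A₂E₂)].
|α₁ − α₂|·ΔT = 7.2×10⁻⁶ × 124 = 0.0008928.
1/(A₁E₁) + 1/(A₂E₂) = 1/(2000×206×10³) + 1/(1175×95×10³) = 1.139×10⁻⁸ N⁻¹.
So P = 0.0008928 / 1.139×10⁻⁸ = 78.41 kN.
σ_{nickel alloy} = P/A₁ = 78410/2000 = 39.21 MPa, tensile.

σ ≈ 39.2 MPa (tensile)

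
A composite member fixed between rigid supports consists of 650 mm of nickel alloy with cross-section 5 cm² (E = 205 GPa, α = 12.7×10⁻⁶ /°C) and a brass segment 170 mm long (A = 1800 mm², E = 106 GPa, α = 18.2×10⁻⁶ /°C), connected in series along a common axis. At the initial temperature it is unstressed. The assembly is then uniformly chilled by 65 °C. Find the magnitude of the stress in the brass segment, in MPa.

σ ≈ 56.7 MPa (tensile)

With the walls removed the bar would change length by δ_free = Σ αᵢΔT Lᵢ = 12.7×10⁻⁶×65×650 + 18.2×10⁻⁶×65×170 = 0.7377 mm.
The walls prevent any net length change, so an axial force P (same in every segment) develops. Compatibility: P · Σ Lᵢ/(AᵢEᵢ) = δ_free.
The series flexibility is Σ Lᵢ/(AᵢEᵢ) = 650/(500×205×10³) + 170/(1800×106×10³) = 7.232×10⁻⁶ mm/N.
So P = 0.7377 / 7.232×10⁻⁶ = 102 kN, tensile.
σ_{brass} = P / A = 102000 / 1800 = 56.66 MPa.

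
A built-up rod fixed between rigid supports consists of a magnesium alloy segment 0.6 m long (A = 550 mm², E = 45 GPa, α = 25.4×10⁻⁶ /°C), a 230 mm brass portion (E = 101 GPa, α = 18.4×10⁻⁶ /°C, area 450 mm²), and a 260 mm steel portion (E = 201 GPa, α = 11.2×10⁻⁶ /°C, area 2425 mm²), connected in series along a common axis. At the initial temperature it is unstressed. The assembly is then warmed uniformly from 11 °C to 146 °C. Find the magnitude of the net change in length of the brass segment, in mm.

With the walls removed the bar would change length by δ_free = Σ αᵢΔT Lᵢ = 25.4×10⁻⁶×135×600 + 18.4×10⁻⁶×135×230 + 11.2×10⁻⁶×135×260 = 3.022 mm.
The walls prevent any net length change, so an axial force P (same in every segment) develops. Compatibility: P · Σ Lᵢ/(AᵢEᵢ) = δ_free.
Σ Lᵢ/(AᵢEᵢ) = 600/(550×45×10³) + 230/(450×101×10³) + 260/(2425×201×10³) = 2.984×10⁻⁵ mm/N.
So P = 3.022 / 2.984×10⁻⁵ = 101.3 kN, compressive.
For the brass segment, free thermal change = 18.4×10⁻⁶×135×230 = 0.5713 mm and elastic change from P = 101300×230/(450×101×10³) = 0.5125 mm; these oppose, so the net change is 0.0588 mm (segment lengthens).

|ΔL| ≈ 0.0588 mm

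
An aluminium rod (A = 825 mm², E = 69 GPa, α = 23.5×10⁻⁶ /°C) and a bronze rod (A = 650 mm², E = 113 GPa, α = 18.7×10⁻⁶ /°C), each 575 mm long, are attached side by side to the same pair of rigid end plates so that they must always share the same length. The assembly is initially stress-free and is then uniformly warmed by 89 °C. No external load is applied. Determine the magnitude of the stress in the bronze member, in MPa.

σ ≈ 21.1 MPa (tensile)

Both members must finish at the same length. With the larger α, the aluminium tends to over-expand; the plates restrain it, putting the aluminium in compression and the bronze in tension. With no external load the two internal forces are equal and opposite, magnitude P.
Compatibility of the two members (thermal + elastic change equal): (α₁ − α₂)ΔT = P·[1/(A₁E₁) + 1/(A₂E₂)].
|α₁ − α₂|·ΔT = 4.8×10⁻⁶ × 89 = 0.0004272.
1/(A₁E₁) + 1/(A₂E₂) = 1/(825×69×10³) + 1/(650×113×10³) = 3.118×10⁻⁸ N⁻¹.
P = 0.0004272 / 3.118×10⁻⁸ = 13700 N = 13.7 kN.
σ_{bronze} = P/A₂ = 13700/650 = 21.08 MPa, tensile.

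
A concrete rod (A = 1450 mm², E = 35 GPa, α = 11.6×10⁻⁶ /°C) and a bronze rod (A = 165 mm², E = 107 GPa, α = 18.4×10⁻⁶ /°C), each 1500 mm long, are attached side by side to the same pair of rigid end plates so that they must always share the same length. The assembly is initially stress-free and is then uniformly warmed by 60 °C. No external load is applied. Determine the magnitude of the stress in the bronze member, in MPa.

σ ≈ 32.4 MPa (compressive)

Equilibrium of a rigid end plate with no external load gives equal and opposite internal forces ±P in the two members. Since α_{bronze} > α_{concrete}, heating drives the bronze into compression and the concrete into tension.
Compatibility of the two members (thermal + elastic change equal): (α₁ − α₂)ΔT = P·[1/(A₁E₁) + 1/(A₂E₂)].
|α₁ − α₂|·ΔT = 6.8×10⁻⁶ × 60 = 0.000408.
1/(A₁E₁) + 1/(A₂E₂) = 1/(1450×35×10³) + 1/(165×107×10³) = 7.635×10⁻⁸ N⁻¹.
P = 0.000408 / 7.635×10⁻⁸ = 5344 N = 5.344 kN.
σ_{bronze} = P/A₂ = 5344/165 = 32.39 MPa, compressive.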